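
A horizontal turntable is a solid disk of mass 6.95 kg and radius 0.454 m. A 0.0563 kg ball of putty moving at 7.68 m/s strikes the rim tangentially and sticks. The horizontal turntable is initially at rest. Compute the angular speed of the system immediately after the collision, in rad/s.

|ω_f| ≈ 0.270 rad/s

About the axle the impulsive forces during the collision are internal, so angular momentum about that axis is conserved.
I_p = ½(6.95)(0.454)² = 0.7163 kg·m². Taking the sense of the ball of putty's angular momentum as positive, L_{ball} = m v R = (0.0563)(7.68)(0.454) = 0.1963 kg·m²/s.
L_i = 0 + 0.1963 = 0.1963 kg·m²/s.
After sticking, I_f = I_p + m R² = 0.7163 + (0.0563)(0.454)² = 0.7279 kg·m².
ω_f = L_i / I_f = 0.1963 / 0.7279 = 0.2697 rad/s.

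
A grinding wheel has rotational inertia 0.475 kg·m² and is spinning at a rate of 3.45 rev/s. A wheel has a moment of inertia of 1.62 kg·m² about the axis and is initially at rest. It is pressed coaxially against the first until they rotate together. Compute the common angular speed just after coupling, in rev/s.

The coupling torques are internal; angular momentum about the shared axis is conserved.
Taking A's sense as positive: L = (0.4750)(3.45) = 1.639 kg·m²·rev/s.
Combined I = 0.4750 + 1.620 = 2.095 kg·m².
ω_f = L / I = 1.639 / 2.095 = 0.7822 rev/s.

|ω_f| ≈ 0.782 rev/s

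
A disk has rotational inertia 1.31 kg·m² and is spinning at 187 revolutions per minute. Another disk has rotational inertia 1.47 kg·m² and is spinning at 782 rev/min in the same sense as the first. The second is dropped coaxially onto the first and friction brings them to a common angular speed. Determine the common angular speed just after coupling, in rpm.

No external torque acts about the common axis, so total angular momentum is conserved.
Taking A's sense as positive: L = (1.310)(187) + (1.470)(782) = 1395 kg·m²·rpm.
Combined I = 1.310 + 1.470 = 2.780 kg·m².
ω_f = L / I = 1395 / 2.780 = 501.6 rpm.

|ω_f| ≈ 502 rpm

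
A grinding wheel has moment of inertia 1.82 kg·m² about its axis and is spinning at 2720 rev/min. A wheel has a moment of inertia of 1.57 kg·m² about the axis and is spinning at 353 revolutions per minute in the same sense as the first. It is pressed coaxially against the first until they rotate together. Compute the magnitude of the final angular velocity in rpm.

The coupling torques are internal; angular momentum about the shared axis is conserved.
Taking A's sense as positive: L = (1.820)(2720) + (1.570)(353) = 5505 kg·m²·rpm.
Combined I = 1.820 + 1.570 = 3.390 kg·m².
ω_f = L / I = 5505 / 3.390 = 1624 rpm.

|ω_f| ≈ 1620 rpm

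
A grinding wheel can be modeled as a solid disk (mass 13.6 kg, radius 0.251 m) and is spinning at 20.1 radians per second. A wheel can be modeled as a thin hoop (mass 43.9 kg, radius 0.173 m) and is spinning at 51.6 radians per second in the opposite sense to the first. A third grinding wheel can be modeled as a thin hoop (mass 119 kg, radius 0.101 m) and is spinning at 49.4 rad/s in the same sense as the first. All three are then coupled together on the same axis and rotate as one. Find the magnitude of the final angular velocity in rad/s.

No external torque acts about the common axis, so total angular momentum is conserved.
Moments of inertia: I_A = ½(13.6)(0.251)² = 0.4284 kg·m²; I_B = (43.9)(0.173)² = 1.314 kg·m²; I_C = (119)(0.101)² = 1.214 kg·m².
Taking A's sense as positive: L = (0.4284)(20.1) − (1.314)(51.6) + (1.214)(49.4) = 0.7822 kg·m²·rad/s.
Combined I = 0.4284 + 1.314 + 1.214 = 2.956 kg·m².
ω_f = L / I = 0.7822 / 2.956 = 0.2646 rad/s.

|ω_f| ≈ 0.265 rad/s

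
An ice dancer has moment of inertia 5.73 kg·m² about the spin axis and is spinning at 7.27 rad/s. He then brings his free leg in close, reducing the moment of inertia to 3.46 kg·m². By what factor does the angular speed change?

Angular momentum about the spin axis is conserved since the torque about it is zero.
ω₂/ω₁ = I₁/I₂ = 5.730 / 3.460 = 1.656.

ω₂/ω₁ ≈ 1.66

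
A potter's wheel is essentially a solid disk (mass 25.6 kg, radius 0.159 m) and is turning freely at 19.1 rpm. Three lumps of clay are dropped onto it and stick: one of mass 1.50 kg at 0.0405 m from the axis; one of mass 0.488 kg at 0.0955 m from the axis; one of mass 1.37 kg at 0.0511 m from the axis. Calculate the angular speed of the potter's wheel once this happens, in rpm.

The added mass arrives with no angular momentum about the axis, and any external torque about the axis is negligible, so the system's angular momentum is conserved.
I_p = ½(25.6)(0.159)² = 0.3236 kg·m².
Added inertia Σmr² = (1.50)(0.0405)² + (0.488)(0.0955)² + (1.37)(0.0511)² = 0.01049 kg·m²; I_f = 0.3236 + 0.01049 = 0.3341 kg·m².
ω_f = I_p ω_i / I_f = (0.3236)(19.1) / 0.3341 = 18.50 rpm.

ω_f ≈ 18.5 rpm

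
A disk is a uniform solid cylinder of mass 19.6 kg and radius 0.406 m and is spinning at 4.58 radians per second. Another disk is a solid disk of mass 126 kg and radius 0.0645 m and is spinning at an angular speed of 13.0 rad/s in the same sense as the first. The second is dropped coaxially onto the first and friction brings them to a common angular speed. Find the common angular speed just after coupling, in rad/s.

|ω_f| ≈ 5.76 rad/s

The coupling torques are internal; angular momentum about the shared axis is conserved.
Moments of inertia: I_A = ½(19.6)(0.406)² = 1.615 kg·m²; I_B = ½(126)(0.0645)² = 0.2621 kg·m².
Taking A's sense as positive: L = (1.615)(4.58) + (0.2621)(13.0) = 10.81 kg·m²·rad/s.
Combined I = 1.615 + 0.2621 = 1.877 kg·m².
ω_f = L / I = 10.81 / 1.877 = 5.755 rad/s.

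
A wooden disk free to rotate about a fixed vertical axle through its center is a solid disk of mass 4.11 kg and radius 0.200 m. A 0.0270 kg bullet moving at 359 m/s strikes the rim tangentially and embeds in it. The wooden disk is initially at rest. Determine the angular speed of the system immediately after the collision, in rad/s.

The axle reaction passes through the axle and exerts no torque about it; angular momentum about the axle is conserved through the impact.
I_p = ½(4.11)(0.200)² = 0.08220 kg·m². Taking the sense of the bullet's angular momentum as positive, L_{bullet} = m v R = (0.0270)(359)(0.200) = 1.939 kg·m²/s.
L_i = 0 + 1.939 = 1.939 kg·m²/s.
After sticking, I_f = I_p + m R² = 0.08220 + (0.0270)(0.200)² = 0.08328 kg·m².
ω_f = L_i / I_f = 1.939 / 0.08328 = 23.28 rad/s.

|ω_f| ≈ 23.3 rad/s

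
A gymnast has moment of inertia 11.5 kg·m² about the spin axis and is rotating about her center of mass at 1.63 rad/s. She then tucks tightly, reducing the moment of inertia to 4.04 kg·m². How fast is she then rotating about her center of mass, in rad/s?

No external torque acts about the spin axis, so angular momentum is conserved.
ω₂ = I₁ω₁ / I₂ = (11.50)(1.63 rad/s) / (4.040) = 4.640 rad/s.

ω₂ ≈ 4.64 rad/s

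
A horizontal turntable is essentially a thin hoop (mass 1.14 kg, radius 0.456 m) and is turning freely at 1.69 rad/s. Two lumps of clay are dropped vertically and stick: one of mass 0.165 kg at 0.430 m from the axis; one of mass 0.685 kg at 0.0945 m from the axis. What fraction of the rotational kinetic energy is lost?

fraction ≈ 0.134

No external torque acts about the axis; L_before = L_after.
I_p = (1.14)(0.456)² = 0.2370 kg·m².
Added inertia Σmr² = (0.165)(0.430)² + (0.685)(0.0945)² = 0.03663 kg·m²; I_f = 0.2370 + 0.03663 = 0.2737 kg·m².
ω_f = I_p ω_i / I_f = (0.2370)(1.69) / 0.2737 = 1.464 rad/s.
KE_i = ½(0.2370)(1.690 rad/s)² = 0.3385 J; KE_f = ½(0.2737)(1.464)² = 0.2932 J.
Fraction lost = 0.1338.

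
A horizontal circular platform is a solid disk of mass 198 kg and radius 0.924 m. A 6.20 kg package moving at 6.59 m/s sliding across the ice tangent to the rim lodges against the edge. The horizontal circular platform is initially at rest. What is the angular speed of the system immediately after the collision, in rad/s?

About the central axle the impulsive forces during the collision are internal, so angular momentum about that axis is conserved.
I_p = ½(198)(0.924)² = 84.52 kg·m². Taking the sense of the package's angular momentum as positive, L_{package} = m v R = (6.20)(6.59)(0.924) = 37.75 kg·m²/s.
L_i = 0 + 37.75 = 37.75 kg·m²/s.
After sticking, I_f = I_p + m R² = 84.52 + (6.20)(0.924)² = 89.82 kg·m².
ω_f = L_i / I_f = 37.75 / 89.82 = 0.4203 rad/s.

|ω_f| ≈ 0.420 rad/s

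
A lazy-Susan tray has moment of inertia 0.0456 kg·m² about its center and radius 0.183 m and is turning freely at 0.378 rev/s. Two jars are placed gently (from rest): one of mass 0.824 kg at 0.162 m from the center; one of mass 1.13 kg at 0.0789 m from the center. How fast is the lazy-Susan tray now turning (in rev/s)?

ω_f ≈ 0.232 rev/s

No external torque acts about the center; L_before = L_after.
Added inertia Σmr² = (0.824)(0.162)² + (1.13)(0.0789)² = 0.02866 kg·m²; I_f = 0.04560 + 0.02866 = 0.07426 kg·m².
ω_f = I_p ω_i / I_f = (0.04560)(0.378) / 0.07426 = 0.2321 rev/s.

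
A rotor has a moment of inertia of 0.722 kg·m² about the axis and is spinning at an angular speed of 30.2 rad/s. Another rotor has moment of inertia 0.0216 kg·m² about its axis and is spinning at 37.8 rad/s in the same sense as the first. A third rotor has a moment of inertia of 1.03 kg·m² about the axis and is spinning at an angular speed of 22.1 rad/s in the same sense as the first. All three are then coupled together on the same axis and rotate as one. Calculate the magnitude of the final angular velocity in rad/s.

|ω_f| ≈ 25.6 rad/s

The coupling torques are internal; angular momentum about the shared axis is conserved.
Taking A's sense as positive: L = (0.7220)(30.2) + (0.02160)(37.8) + (1.030)(22.1) = 45.38 kg·m²·rad/s.
Combined I = 0.7220 + 0.02160 + 1.030 = 1.774 kg·m².
ω_f = L / I = 45.38 / 1.774 = 25.59 rad/s.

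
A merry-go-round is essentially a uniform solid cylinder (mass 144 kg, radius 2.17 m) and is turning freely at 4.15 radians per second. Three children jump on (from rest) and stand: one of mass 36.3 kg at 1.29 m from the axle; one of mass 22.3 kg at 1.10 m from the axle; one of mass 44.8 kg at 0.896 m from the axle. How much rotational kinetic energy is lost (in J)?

The added mass arrives with no angular momentum about the axle, and any external torque about the axle is negligible, so the system's angular momentum is conserved.
I_p = ½(144)(2.17)² = 339.0 kg·m².
Added inertia Σmr² = (36.3)(1.29)² + (22.3)(1.10)² + (44.8)(0.896)² = 123.4 kg·m²; I_f = 339.0 + 123.4 = 462.4 kg·m².
ω_f = I_p ω_i / I_f = (339.0)(4.15) / 462.4 = 3.043 rad/s.
KE_i = ½(339.0)(4.150 rad/s)² = 2920 J; KE_f = ½(462.4)(3.043)² = 2141 J.

energy lost ≈ 779 J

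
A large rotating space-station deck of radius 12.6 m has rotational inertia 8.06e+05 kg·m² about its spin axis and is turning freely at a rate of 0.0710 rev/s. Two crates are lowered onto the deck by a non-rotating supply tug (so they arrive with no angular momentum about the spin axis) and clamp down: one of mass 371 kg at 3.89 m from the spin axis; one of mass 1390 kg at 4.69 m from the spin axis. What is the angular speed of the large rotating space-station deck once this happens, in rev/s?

ω_f ≈ 0.0679 rev/s

No external torque acts about the spin axis; L_before = L_after.
Added inertia Σmr² = (371)(3.89)² + (1390)(4.69)² = 36190 kg·m²; I_f = 8.060e+05 + 36190 = 8.422e+05 kg·m².
ω_f = I_p ω_i / I_f = (8.060e+05)(0.0710) / 8.422e+05 = 0.06795 rev/s.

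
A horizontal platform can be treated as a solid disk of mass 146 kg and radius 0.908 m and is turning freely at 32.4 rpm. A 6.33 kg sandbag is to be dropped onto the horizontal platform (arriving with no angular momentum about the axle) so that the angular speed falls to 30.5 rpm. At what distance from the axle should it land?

r ≈ 0.770 m

No external torque acts about the axle; L_before = L_after.
I_p = ½(146)(0.908)² = 60.19 kg·m².
I_p ω_i = (I_p + m r²) ω_f ⇒ m r² = I_p(ω_i/ω_f − 1) = 60.19(32.4/30.5 − 1) = 3.749 kg·m².
r = √(3.749/6.33) = 0.7696 m.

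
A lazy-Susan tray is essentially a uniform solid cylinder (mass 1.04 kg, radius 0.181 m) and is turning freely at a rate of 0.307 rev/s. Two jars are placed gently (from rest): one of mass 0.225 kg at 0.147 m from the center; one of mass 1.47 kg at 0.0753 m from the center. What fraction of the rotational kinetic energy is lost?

fraction ≈ 0.437

The added mass arrives with no angular momentum about the center, and any external torque about the center is negligible, so the system's angular momentum is conserved.
I_p = ½(1.04)(0.181)² = 0.01704 kg·m².
Added inertia Σmr² = (0.225)(0.147)² + (1.47)(0.0753)² = 0.01320 kg·m²; I_f = 0.01704 + 0.01320 = 0.03023 kg·m².
ω_f = I_p ω_i / I_f = (0.01704)(0.307) / 0.03023 = 0.1730 rev/s.
KE_i = ½(0.01704)(1.929 rad/s)² = 0.03169 J; KE_f = ½(0.03023)(1.087)² = 0.01786 J.
Fraction lost = 0.4365.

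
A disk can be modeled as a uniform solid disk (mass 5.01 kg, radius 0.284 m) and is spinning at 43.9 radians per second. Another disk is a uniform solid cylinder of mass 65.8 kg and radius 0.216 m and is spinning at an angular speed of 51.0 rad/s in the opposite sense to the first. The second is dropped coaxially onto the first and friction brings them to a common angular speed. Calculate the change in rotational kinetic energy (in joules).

ΔKE ≈ -804 J

The coupling torques are internal; angular momentum about the shared axis is conserved.
Moments of inertia: I_A = ½(5.01)(0.284)² = 0.2020 kg·m²; I_B = ½(65.8)(0.216)² = 1.535 kg·m².
Taking A's sense as positive: L = (0.2020)(43.9) − (1.535)(51.0) = -69.41 kg·m²·rad/s.
Combined I = 0.2020 + 1.535 = 1.737 kg·m².
ω_f = L / I = -69.41 / 1.737 = -39.96 rad/s.
KE_i = ½ΣIω² = 2191 J; KE_f = ½(1.737)(39.96)² = 1387 J.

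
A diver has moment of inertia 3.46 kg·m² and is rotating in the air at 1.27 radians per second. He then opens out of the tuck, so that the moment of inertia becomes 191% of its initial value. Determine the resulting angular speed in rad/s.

ω₂ ≈ 0.665 rad/s

No external torque acts about the spin axis, so angular momentum is conserved.
I₂ = 1.91 × 3.46 = 6.609 kg·m².
ω₂ = I₁ω₁ / I₂ = (3.460)(1.27 rad/s) / (6.609) = 0.6649 rad/s.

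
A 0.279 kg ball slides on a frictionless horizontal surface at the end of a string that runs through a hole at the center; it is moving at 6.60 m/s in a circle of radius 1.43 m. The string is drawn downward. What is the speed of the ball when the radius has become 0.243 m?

v₂ ≈ 38.8 m/s

Central (radial) force ⇒ zero torque about the center ⇒ m v r is constant.
v₂ = v₁ r₁ / r₂ = (6.60)(1.43) / (0.243) = 38.84 m/s.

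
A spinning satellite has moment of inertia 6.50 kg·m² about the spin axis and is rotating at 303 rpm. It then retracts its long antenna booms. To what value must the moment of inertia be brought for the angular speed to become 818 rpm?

No external torque acts about the spin axis, so angular momentum is conserved.
I₂ = I₁ω₁ / ω₂ = (6.50)(303) / (818) = 2.408 kg·m².

I₂ ≈ 2.41 kg·m²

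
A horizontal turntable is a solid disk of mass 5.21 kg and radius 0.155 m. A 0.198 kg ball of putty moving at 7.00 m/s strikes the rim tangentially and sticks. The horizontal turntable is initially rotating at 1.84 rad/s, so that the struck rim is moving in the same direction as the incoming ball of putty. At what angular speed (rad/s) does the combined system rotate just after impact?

The axle reaction passes through the axle and exerts no torque about it; angular momentum about the axle is conserved through the impact.
I_p = ½(5.21)(0.155)² = 0.06259 kg·m². Taking the sense of the ball of putty's angular momentum as positive, L_{ball} = m v R = (0.198)(7.00)(0.155) = 0.2148 kg·m²/s.
L_i = +I_p ω_p + m v R = +(0.06259)(1.84) + 0.2148 = 0.3300 kg·m²/s.
After sticking, I_f = I_p + m R² = 0.06259 + (0.198)(0.155)² = 0.06734 kg·m².
ω_f = L_i / I_f = 0.3300 / 0.06734 = 4.900 rad/s.

|ω_f| ≈ 4.90 rad/s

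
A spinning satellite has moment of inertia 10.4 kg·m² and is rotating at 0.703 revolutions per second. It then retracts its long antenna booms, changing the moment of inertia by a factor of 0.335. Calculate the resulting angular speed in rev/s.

ω₂ ≈ 2.10 rev/s

Angular momentum about the spin axis is conserved since the torque about it is zero.
I₂ = 0.335 × 10.4 = 3.484 kg·m².
ω₂ = I₁ω₁ / I₂ = (10.40)(0.703 rev/s) / (3.484) = 2.099 rev/s.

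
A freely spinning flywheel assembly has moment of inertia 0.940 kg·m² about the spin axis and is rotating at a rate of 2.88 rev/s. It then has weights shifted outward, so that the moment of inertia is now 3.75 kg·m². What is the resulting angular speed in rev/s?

ω₂ ≈ 0.722 rev/s

With no external torque about the axis, L is conserved: I₁ω₁ = I₂ω₂.
ω₂ = I₁ω₁ / I₂ = (0.9400)(2.88 rev/s) / (3.750) = 0.7219 rev/s.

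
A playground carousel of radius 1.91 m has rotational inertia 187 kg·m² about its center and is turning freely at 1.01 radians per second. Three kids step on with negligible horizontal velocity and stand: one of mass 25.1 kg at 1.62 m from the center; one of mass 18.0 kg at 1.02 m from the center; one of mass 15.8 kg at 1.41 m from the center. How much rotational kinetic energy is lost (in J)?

energy lost ≈ 36.5 J

The added mass arrives with no angular momentum about the center, and any external torque about the center is negligible, so the system's angular momentum is conserved.
Added inertia Σmr² = (25.1)(1.62)² + (18.0)(1.02)² + (15.8)(1.41)² = 116.0 kg·m²; I_f = 187.0 + 116.0 = 303.0 kg·m².
ω_f = I_p ω_i / I_f = (187.0)(1.01) / 303.0 = 0.6233 rad/s.
KE_i = ½(187.0)(1.010 rad/s)² = 95.38 J; KE_f = ½(303.0)(0.6233)² = 58.86 J.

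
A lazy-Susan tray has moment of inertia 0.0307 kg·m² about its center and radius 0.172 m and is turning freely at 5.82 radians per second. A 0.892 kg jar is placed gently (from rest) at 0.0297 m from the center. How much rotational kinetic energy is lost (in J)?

No external torque acts about the center; L_before = L_after.
Added inertia Σmr² = (0.892)(0.0297)² = 0.0007868 kg·m²; I_f = 0.03070 + 0.0007868 = 0.03149 kg·m².
ω_f = I_p ω_i / I_f = (0.03070)(5.82) / 0.03149 = 5.675 rad/s.
KE_i = ½(0.03070)(5.820 rad/s)² = 0.5199 J; KE_f = ½(0.03149)(5.675)² = 0.5069 J.

energy lost ≈ 0.0130 J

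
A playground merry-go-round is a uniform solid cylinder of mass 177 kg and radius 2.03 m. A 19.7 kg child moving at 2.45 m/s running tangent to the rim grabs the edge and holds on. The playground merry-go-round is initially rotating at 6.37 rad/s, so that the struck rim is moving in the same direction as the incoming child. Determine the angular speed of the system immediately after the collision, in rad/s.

|ω_f| ≈ 5.43 rad/s

About the axle the impulsive forces during the collision are internal, so angular momentum about that axis is conserved.
I_p = ½(177)(2.03)² = 364.7 kg·m². Taking the sense of the child's angular momentum as positive, L_{child} = m v R = (19.7)(2.45)(2.03) = 97.98 kg·m²/s.
L_i = +I_p ω_p + m v R = +(364.7)(6.37) + 97.98 = 2421 kg·m²/s.
After sticking, I_f = I_p + m R² = 364.7 + (19.7)(2.03)² = 445.9 kg·m².
ω_f = L_i / I_f = 2421 / 445.9 = 5.430 rad/s.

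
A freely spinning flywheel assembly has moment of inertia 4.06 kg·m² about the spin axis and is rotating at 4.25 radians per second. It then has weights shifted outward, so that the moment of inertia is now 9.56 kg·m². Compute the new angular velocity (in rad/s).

No external torque acts about the spin axis, so angular momentum is conserved.
ω₂ = I₁ω₁ / I₂ = (4.060)(4.25 rad/s) / (9.560) = 1.805 rad/s.

ω₂ ≈ 1.80 rad/s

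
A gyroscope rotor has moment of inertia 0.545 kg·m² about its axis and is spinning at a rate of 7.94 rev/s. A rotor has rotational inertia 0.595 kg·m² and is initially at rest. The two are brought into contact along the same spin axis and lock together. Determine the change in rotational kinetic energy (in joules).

The coupling torques are internal; angular momentum about the shared axis is conserved.
Taking A's sense as positive: L = (0.5450)(7.94) = 4.327 kg·m²·rev/s.
Combined I = 0.5450 + 0.5950 = 1.140 kg·m².
ω_f = L / I = 4.327 / 1.140 = 3.796 rev/s.
KE_i = ½ΣIω² = 678.2 J; KE_f = ½(1.140)(23.85)² = 324.2 J.

ΔKE ≈ -354 J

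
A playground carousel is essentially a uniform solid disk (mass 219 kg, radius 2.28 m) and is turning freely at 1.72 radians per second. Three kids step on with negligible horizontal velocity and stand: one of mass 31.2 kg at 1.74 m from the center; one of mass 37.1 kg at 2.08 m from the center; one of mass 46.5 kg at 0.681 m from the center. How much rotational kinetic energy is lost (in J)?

energy lost ≈ 275 J

The added mass arrives with no angular momentum about the center, and any external torque about the center is negligible, so the system's angular momentum is conserved.
I_p = ½(219)(2.28)² = 569.2 kg·m².
Added inertia Σmr² = (31.2)(1.74)² + (37.1)(2.08)² + (46.5)(0.681)² = 276.5 kg·m²; I_f = 569.2 + 276.5 = 845.8 kg·m².
ω_f = I_p ω_i / I_f = (569.2)(1.72) / 845.8 = 1.158 rad/s.
KE_i = ½(569.2)(1.720 rad/s)² = 842.0 J; KE_f = ½(845.8)(1.158)² = 566.7 J.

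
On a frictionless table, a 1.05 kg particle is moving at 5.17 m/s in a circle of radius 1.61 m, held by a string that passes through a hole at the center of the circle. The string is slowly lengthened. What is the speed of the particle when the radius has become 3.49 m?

v₂ ≈ 2.39 m/s

Central (radial) force ⇒ zero torque about the center ⇒ m v r is constant.
v₂ = v₁ r₁ / r₂ = (5.17)(1.61) / (3.49) = 2.385 m/s.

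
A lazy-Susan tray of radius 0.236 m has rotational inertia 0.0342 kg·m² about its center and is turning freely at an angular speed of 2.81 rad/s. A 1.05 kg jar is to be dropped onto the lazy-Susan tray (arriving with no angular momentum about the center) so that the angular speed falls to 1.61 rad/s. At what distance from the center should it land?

No external torque acts about the center; L_before = L_after.
I_p ω_i = (I_p + m r²) ω_f ⇒ m r² = I_p(ω_i/ω_f − 1) = 0.03420(2.81/1.61 − 1) = 0.02549 kg·m².
r = √(0.02549/1.05) = 0.1558 m.

r ≈ 0.156 m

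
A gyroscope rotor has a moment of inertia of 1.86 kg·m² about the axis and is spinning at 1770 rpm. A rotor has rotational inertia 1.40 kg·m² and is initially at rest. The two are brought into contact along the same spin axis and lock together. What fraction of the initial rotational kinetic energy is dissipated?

The coupling torques are internal; angular momentum about the shared axis is conserved.
Taking A's sense as positive: L = (1.860)(1770) = 3292 kg·m²·rpm.
Combined I = 1.860 + 1.400 = 3.260 kg·m².
ω_f = L / I = 3292 / 3.260 = 1010 rpm.
KE_i = ½ΣIω² = 31950 J; KE_f = ½(3.260)(105.8)² = 18230 J.
Fraction dissipated = (KE_i − KE_f)/KE_i = 0.4294.

fraction ≈ 0.429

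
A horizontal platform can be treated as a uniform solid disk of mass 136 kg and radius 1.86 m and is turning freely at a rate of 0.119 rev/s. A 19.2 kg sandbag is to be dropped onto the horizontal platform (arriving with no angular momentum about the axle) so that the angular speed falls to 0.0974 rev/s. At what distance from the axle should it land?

r ≈ 1.65 m

No external torque acts about the axle; L_before = L_after.
I_p = ½(136)(1.86)² = 235.3 kg·m².
I_p ω_i = (I_p + m r²) ω_f ⇒ m r² = I_p(ω_i/ω_f − 1) = 235.3(0.119/0.0974 − 1) = 52.17 kg·m².
r = √(52.17/19.2) = 1.648 m.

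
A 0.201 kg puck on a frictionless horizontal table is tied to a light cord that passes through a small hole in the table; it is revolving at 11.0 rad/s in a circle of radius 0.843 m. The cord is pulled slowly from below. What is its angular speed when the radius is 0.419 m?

ω₂ ≈ 44.5 rad/s

No torque about the axis ⇒ m r₁² ω₁ = m r₂² ω₂.
ω₂ = ω₁ (r₁/r₂)² = (11.0)(0.843/0.419)² = 44.53 rad/s.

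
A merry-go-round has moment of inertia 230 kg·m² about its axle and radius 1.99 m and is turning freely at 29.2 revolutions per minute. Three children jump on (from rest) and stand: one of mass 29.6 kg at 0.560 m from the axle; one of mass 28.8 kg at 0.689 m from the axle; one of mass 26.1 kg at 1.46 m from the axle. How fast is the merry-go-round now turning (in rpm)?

ω_f ≈ 21.8 rpm

No external torque acts about the axle; L_before = L_after.
Added inertia Σmr² = (29.6)(0.560)² + (28.8)(0.689)² + (26.1)(1.46)² = 78.59 kg·m²; I_f = 230.0 + 78.59 = 308.6 kg·m².
ω_f = I_p ω_i / I_f = (230.0)(29.2) / 308.6 = 21.76 rpm.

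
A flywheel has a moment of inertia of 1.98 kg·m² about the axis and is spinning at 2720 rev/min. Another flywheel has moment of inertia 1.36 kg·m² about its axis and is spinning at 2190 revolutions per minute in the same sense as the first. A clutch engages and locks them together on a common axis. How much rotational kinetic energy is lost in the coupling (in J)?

The coupling torques are internal; angular momentum about the shared axis is conserved.
Taking A's sense as positive: L = (1.980)(2720) + (1.360)(2190) = 8364 kg·m²·rpm.
Combined I = 1.980 + 1.360 = 3.340 kg·m².
ω_f = L / I = 8364 / 3.340 = 2504 rpm.
KE_i = ½ΣIω² = 1.161e+05 J; KE_f = ½(3.340)(262.2)² = 1.148e+05 J.

ΔKE lost ≈ 1240 J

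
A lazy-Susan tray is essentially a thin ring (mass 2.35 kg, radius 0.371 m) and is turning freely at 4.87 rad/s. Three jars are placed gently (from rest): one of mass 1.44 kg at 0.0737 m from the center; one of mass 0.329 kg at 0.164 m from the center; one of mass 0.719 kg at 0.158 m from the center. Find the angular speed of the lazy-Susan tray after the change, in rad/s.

The added mass arrives with no angular momentum about the center, and any external torque about the center is negligible, so the system's angular momentum is conserved.
I_p = (2.35)(0.371)² = 0.3235 kg·m².
Added inertia Σmr² = (1.44)(0.0737)² + (0.329)(0.164)² + (0.719)(0.158)² = 0.03462 kg·m²; I_f = 0.3235 + 0.03462 = 0.3581 kg·m².
ω_f = I_p ω_i / I_f = (0.3235)(4.87) / 0.3581 = 4.399 rad/s.

ω_f ≈ 4.40 rad/s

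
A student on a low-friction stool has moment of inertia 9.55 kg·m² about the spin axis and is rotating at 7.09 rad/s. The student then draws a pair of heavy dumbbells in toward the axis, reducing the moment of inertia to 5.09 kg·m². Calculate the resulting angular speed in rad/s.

ω₂ ≈ 13.3 rad/s

With no external torque about the axis, L is conserved: I₁ω₁ = I₂ω₂.
ω₂ = I₁ω₁ / I₂ = (9.550)(7.09 rad/s) / (5.090) = 13.30 rad/s.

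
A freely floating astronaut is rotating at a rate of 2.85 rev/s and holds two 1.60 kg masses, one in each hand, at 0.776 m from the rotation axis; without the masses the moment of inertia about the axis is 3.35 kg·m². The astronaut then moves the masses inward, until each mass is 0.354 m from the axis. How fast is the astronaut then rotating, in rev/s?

ω₂ ≈ 4.01 rev/s

Angular momentum about the spin axis is conserved since the torque about it is zero.
I₁ = 3.35 + 2(1.60)(0.776)² = 5.277 kg·m²; I₂ = 3.35 + 2(1.60)(0.354)² = 3.751 kg·m².
ω₂ = I₁ω₁ / I₂ = (5.277)(2.85 rev/s) / (3.751) = 4.009 rev/s.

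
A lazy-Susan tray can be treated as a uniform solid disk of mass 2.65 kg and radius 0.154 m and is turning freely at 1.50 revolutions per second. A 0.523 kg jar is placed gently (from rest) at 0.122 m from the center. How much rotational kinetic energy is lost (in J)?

energy lost ≈ 0.277 J

The added mass arrives with no angular momentum about the center, and any external torque about the center is negligible, so the system's angular momentum is conserved.
I_p = ½(2.65)(0.154)² = 0.03142 kg·m².
Added inertia Σmr² = (0.523)(0.122)² = 0.007784 kg·m²; I_f = 0.03142 + 0.007784 = 0.03921 kg·m².
ω_f = I_p ω_i / I_f = (0.03142)(1.50) / 0.03921 = 1.202 rev/s.
KE_i = ½(0.03142)(9.425 rad/s)² = 1.396 J; KE_f = ½(0.03921)(7.554)² = 1.119 J.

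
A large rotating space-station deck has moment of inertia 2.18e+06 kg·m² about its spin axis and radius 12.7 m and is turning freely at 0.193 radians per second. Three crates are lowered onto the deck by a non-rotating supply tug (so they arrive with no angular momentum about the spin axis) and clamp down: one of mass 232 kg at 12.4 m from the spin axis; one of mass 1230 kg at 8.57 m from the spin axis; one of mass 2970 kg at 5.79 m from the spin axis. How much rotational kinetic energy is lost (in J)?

The added mass arrives with no angular momentum about the spin axis, and any external torque about the spin axis is negligible, so the system's angular momentum is conserved.
Added inertia Σmr² = (232)(12.4)² + (1230)(8.57)² + (2970)(5.79)² = 2.256e+05 kg·m²; I_f = 2.180e+06 + 2.256e+05 = 2.406e+06 kg·m².
ω_f = I_p ω_i / I_f = (2.180e+06)(0.193) / 2.406e+06 = 0.1749 rad/s.
KE_i = ½(2.180e+06)(0.1930 rad/s)² = 40600 J; KE_f = ½(2.406e+06)(0.1749)² = 36790 J.

energy lost ≈ 3810 J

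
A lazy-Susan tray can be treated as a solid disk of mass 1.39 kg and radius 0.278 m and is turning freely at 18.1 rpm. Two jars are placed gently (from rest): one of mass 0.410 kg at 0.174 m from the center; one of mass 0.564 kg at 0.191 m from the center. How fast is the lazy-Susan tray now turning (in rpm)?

ω_f ≈ 11.2 rpm

The added mass arrives with no angular momentum about the center, and any external torque about the center is negligible, so the system's angular momentum is conserved.
I_p = ½(1.39)(0.278)² = 0.05371 kg·m².
Added inertia Σmr² = (0.410)(0.174)² + (0.564)(0.191)² = 0.03299 kg·m²; I_f = 0.05371 + 0.03299 = 0.08670 kg·m².
ω_f = I_p ω_i / I_f = (0.05371)(18.1) / 0.08670 = 11.21 rpm.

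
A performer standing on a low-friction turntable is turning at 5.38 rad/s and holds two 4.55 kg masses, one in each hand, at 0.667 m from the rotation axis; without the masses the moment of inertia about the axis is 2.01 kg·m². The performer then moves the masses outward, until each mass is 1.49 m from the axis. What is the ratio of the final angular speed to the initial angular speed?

No external torque acts about the spin axis, so angular momentum is conserved.
I₁ = 2.01 + 2(4.55)(0.667)² = 6.058 kg·m²; I₂ = 2.01 + 2(4.55)(1.49)² = 22.21 kg·m².
ω₂/ω₁ = I₁/I₂ = 6.058 / 22.21 = 0.2727.

ω₂/ω₁ ≈ 0.273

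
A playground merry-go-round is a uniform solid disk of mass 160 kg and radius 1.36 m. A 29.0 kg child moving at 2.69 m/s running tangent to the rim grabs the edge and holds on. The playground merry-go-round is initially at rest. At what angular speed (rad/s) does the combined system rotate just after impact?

|ω_f| ≈ 0.526 rad/s

About the axle the impulsive forces during the collision are internal, so angular momentum about that axis is conserved.
I_p = ½(160)(1.36)² = 148.0 kg·m². Taking the sense of the child's angular momentum as positive, L_{child} = m v R = (29.0)(2.69)(1.36) = 106.1 kg·m²/s.
L_i = 0 + 106.1 = 106.1 kg·m²/s.
After sticking, I_f = I_p + m R² = 148.0 + (29.0)(1.36)² = 201.6 kg·m².
ω_f = L_i / I_f = 106.1 / 201.6 = 0.5262 rad/s.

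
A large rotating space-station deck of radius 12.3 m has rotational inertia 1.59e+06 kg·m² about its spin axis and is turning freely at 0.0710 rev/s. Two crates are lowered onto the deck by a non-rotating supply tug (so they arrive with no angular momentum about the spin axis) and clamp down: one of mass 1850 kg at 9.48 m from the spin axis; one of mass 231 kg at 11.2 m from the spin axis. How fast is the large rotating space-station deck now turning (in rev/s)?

ω_f ≈ 0.0632 rev/s

The added mass arrives with no angular momentum about the spin axis, and any external torque about the spin axis is negligible, so the system's angular momentum is conserved.
Added inertia Σmr² = (1850)(9.48)² + (231)(11.2)² = 1.952e+05 kg·m²; I_f = 1.590e+06 + 1.952e+05 = 1.785e+06 kg·m².
ω_f = I_p ω_i / I_f = (1.590e+06)(0.0710) / 1.785e+06 = 0.06324 rev/s.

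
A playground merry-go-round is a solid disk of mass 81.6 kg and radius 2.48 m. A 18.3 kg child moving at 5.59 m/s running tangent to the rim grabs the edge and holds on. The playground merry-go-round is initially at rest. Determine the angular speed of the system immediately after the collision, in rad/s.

The axle reaction passes through the axle and exerts no torque about it; angular momentum about the axle is conserved through the impact.
I_p = ½(81.6)(2.48)² = 250.9 kg·m². Taking the sense of the child's angular momentum as positive, L_{child} = m v R = (18.3)(5.59)(2.48) = 253.7 kg·m²/s.
L_i = 0 + 253.7 = 253.7 kg·m²/s.
After sticking, I_f = I_p + m R² = 250.9 + (18.3)(2.48)² = 363.5 kg·m².
ω_f = L_i / I_f = 253.7 / 363.5 = 0.6979 rad/s.

|ω_f| ≈ 0.698 rad/s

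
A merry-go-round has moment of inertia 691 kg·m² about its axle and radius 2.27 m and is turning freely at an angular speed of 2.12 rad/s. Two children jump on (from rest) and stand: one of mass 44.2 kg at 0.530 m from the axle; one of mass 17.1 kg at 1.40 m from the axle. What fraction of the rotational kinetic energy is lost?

The added mass arrives with no angular momentum about the axle, and any external torque about the axle is negligible, so the system's angular momentum is conserved.
Added inertia Σmr² = (44.2)(0.530)² + (17.1)(1.40)² = 45.93 kg·m²; I_f = 691.0 + 45.93 = 736.9 kg·m².
ω_f = I_p ω_i / I_f = (691.0)(2.12) / 736.9 = 1.988 rad/s.
KE_i = ½(691.0)(2.120 rad/s)² = 1553 J; KE_f = ½(736.9)(1.988)² = 1456 J.
Fraction lost = 0.06233.

fraction ≈ 0.0623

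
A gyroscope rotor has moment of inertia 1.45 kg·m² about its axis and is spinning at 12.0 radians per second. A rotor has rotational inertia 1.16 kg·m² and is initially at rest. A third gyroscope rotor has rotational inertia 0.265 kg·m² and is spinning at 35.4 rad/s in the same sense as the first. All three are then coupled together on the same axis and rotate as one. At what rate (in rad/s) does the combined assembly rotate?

The coupling torques are internal; angular momentum about the shared axis is conserved.
Taking A's sense as positive: L = (1.450)(12.0) + (0.2650)(35.4) = 26.78 kg·m²·rad/s.
Combined I = 1.450 + 1.160 + 0.2650 = 2.875 kg·m².
ω_f = L / I = 26.78 / 2.875 = 9.315 rad/s.

|ω_f| ≈ 9.32 rad/s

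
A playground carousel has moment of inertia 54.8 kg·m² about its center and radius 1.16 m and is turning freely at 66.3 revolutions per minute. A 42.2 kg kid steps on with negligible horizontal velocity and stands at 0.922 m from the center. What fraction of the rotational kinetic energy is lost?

fraction ≈ 0.396

No external torque acts about the center; L_before = L_after.
Added inertia Σmr² = (42.2)(0.922)² = 35.87 kg·m²; I_f = 54.80 + 35.87 = 90.67 kg·m².
ω_f = I_p ω_i / I_f = (54.80)(66.3) / 90.67 = 40.07 rpm.
KE_i = ½(54.80)(6.943 rad/s)² = 1321 J; KE_f = ½(90.67)(4.196)² = 798.2 J.
Fraction lost = 0.3956.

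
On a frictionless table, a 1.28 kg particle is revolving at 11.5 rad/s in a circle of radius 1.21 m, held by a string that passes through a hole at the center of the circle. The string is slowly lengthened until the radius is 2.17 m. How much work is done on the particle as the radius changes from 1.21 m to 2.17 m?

The constraining force is radial, so m r² ω about the center is conserved.
ω₂ = ω₁ (r₁/r₂)² = (11.5)(1.21/2.17)² = 3.576 rad/s.
W = ΔKE = ½m(v₂² − v₁²) = -85.39 J.

W ≈ -85.4 J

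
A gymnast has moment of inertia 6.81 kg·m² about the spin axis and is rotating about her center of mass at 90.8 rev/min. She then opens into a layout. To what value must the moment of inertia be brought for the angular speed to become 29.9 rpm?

I₂ ≈ 20.7 kg·m²

No external torque acts about the spin axis, so angular momentum is conserved.
I₂ = I₁ω₁ / ω₂ = (6.81)(90.8) / (29.9) = 20.68 kg·m².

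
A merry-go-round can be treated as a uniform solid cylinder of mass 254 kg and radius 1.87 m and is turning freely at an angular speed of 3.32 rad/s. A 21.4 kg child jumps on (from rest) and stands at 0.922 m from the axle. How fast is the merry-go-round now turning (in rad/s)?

The added mass arrives with no angular momentum about the axle, and any external torque about the axle is negligible, so the system's angular momentum is conserved.
I_p = ½(254)(1.87)² = 444.1 kg·m².
Added inertia Σmr² = (21.4)(0.922)² = 18.19 kg·m²; I_f = 444.1 + 18.19 = 462.3 kg·m².
ω_f = I_p ω_i / I_f = (444.1)(3.32) / 462.3 = 3.189 rad/s.

ω_f ≈ 3.19 rad/s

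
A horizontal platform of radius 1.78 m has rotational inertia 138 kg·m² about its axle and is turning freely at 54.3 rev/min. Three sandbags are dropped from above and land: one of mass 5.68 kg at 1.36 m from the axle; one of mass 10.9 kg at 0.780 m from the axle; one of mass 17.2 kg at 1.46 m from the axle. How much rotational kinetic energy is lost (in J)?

energy lost ≈ 626 J

No external torque acts about the axle; L_before = L_after.
Added inertia Σmr² = (5.68)(1.36)² + (10.9)(0.780)² + (17.2)(1.46)² = 53.80 kg·m²; I_f = 138.0 + 53.80 = 191.8 kg·m².
ω_f = I_p ω_i / I_f = (138.0)(54.3) / 191.8 = 39.07 rpm.
KE_i = ½(138.0)(5.686 rad/s)² = 2231 J; KE_f = ½(191.8)(4.091)² = 1605 J.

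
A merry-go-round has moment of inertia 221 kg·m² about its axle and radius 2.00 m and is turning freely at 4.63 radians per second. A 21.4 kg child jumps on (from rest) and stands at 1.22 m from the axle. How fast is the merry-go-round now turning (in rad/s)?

No external torque acts about the axle; L_before = L_after.
Added inertia Σmr² = (21.4)(1.22)² = 31.85 kg·m²; I_f = 221.0 + 31.85 = 252.9 kg·m².
ω_f = I_p ω_i / I_f = (221.0)(4.63) / 252.9 = 4.047 rad/s.

ω_f ≈ 4.05 rad/s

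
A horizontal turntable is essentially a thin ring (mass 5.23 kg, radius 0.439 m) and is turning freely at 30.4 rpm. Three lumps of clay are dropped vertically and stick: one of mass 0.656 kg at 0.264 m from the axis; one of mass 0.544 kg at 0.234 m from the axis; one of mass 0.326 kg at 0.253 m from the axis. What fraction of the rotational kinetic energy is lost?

fraction ≈ 0.0873

No external torque acts about the axis; L_before = L_after.
I_p = (5.23)(0.439)² = 1.008 kg·m².
Added inertia Σmr² = (0.656)(0.264)² + (0.544)(0.234)² + (0.326)(0.253)² = 0.09637 kg·m²; I_f = 1.008 + 0.09637 = 1.104 kg·m².
ω_f = I_p ω_i / I_f = (1.008)(30.4) / 1.104 = 27.75 rpm.
KE_i = ½(1.008)(3.183 rad/s)² = 5.107 J; KE_f = ½(1.104)(2.906)² = 4.662 J.
Fraction lost = 0.08727.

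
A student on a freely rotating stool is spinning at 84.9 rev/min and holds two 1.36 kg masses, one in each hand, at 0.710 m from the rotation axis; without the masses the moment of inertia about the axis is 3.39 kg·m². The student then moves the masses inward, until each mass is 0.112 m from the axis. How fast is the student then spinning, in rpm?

No external torque acts about the spin axis, so angular momentum is conserved.
I₁ = 3.39 + 2(1.36)(0.710)² = 4.761 kg·m²; I₂ = 3.39 + 2(1.36)(0.112)² = 3.424 kg·m².
ω₂ = I₁ω₁ / I₂ = (4.761)(84.9 rpm) / (3.424) = 118.1 rpm.

ω₂ ≈ 118 rpm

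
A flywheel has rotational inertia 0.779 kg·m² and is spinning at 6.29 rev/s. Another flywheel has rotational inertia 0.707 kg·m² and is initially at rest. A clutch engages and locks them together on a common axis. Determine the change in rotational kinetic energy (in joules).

ΔKE ≈ -289 J

The coupling torques are internal; angular momentum about the shared axis is conserved.
Taking A's sense as positive: L = (0.7790)(6.29) = 4.900 kg·m²·rev/s.
Combined I = 0.7790 + 0.7070 = 1.486 kg·m².
ω_f = L / I = 4.900 / 1.486 = 3.297 rev/s.
KE_i = ½ΣIω² = 608.4 J; KE_f = ½(1.486)(20.72)² = 318.9 J.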